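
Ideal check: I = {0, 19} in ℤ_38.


Check ideal conditions for I = {0, 19} in ℤ_38:
(1) I is an additive subgroup? Yes
(2) For r ∈ ℤ_38 and a ∈ I: r·a ∈ I? Yes

Yes, I is an ideal of ℤ_38


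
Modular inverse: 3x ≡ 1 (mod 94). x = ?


Use the extended Euclidean algorithm to write 1 = 3·s + 94·t; then s mod 94 is the inverse.
Euclidean algorithm:
  3 = 0·94 + 3
  94 = 31·3 + 1
  3 = 3·1 + 0
gcd(3,94) = 1
Back-substitution gives: 3·(-31) + 94·(1) = 1
So 3⁻¹ ≡ -31 ≡ 63 (mod 94)
Check: 3 × 63 = 189 ≡ 1 (mod 94) ✓

3⁻¹ ≡ 63 (mod 94)


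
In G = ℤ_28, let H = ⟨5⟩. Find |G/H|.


|⟨5⟩| = n / gcd(5, 28) = 28 / 1 = 28
H is normal (ℤ_28 is abelian).
|G/H| = |G| / |H| = 28 / 28 = 1

|G/H| = 1


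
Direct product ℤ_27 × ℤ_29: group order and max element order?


|ℤ_27 × ℤ_29| = 27 × 29 = 783
Max element order = lcm(27,29) = 783
Cyclic? Yes (gcd=1)

|ℤ_27×ℤ_29| = 783, max element order = 783


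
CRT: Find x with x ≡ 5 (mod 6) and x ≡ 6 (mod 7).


m₁ = 6, m₂ = 7, gcd = 1, so CRT applies. M = m₁·m₂ = 42
Let M₁ = M/m₁ = 7, M₂ = M/m₂ = 6
Find y₁ ≡ M₁⁻¹ (mod m₁): 7⁻¹ ≡ 1 (mod 6)
Find y₂ ≡ M₂⁻¹ (mod m₂): 6⁻¹ ≡ 6 (mod 7)
x = a₁·M₁·y₁ + a₂·M₂·y₂ = 5·7·1 + 6·6·6 = 251
Reduce mod 42: x ≡ 41
Check: 41 mod 6 = 5 ✓, 41 mod 7 = 6 ✓

x ≡ 41 (mod 42)


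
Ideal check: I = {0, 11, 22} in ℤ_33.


Check ideal conditions for I = {0, 11, 22} in ℤ_33:
(1) I is an additive subgroup? Yes
(2) For r ∈ ℤ_33 and a ∈ I: r·a ∈ I? Yes

Yes, I is an ideal of ℤ_33


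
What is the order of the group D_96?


|D_n| = 2n (n rotations and n reflections)
|D_96| = 2×96 = 192

|D_96| = 192


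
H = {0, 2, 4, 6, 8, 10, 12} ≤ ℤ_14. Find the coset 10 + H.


10 + H = {10 + h (mod 14) : h ∈ H}
10+0=10, 10+2=12, 10+4=0, 10+6=2, 10+8=4, 10+10=6, 10+12=8
10 + H = {0, 2, 4, 6, 8, 10, 12} = 0 + H

10 + H = {0, 2, 4, 6, 8, 10, 12}


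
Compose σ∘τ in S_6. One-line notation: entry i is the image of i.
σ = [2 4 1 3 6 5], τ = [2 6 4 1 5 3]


σ∘τ: apply τ first, then σ
1 →τ 2 →σ 4
2 →τ 6 →σ 5
3 →τ 4 →σ 3
4 →τ 1 →σ 2
5 →τ 5 →σ 6
6 →τ 3 →σ 1

σ∘τ = [4 5 3 2 6 1]


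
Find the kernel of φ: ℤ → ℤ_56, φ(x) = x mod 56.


Kernel = preimage of identity
ker(φ) = {x ∈ ℤ : x ≡ 0 (mod 56)} = 56ℤ = {0, ±56, ±112, ...}

ker(φ) = 56ℤ


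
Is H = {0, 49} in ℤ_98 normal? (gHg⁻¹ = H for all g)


H = {0, 49} in ℤ_98
ℤ_98 is abelian; every subgroup of an abelian group is normal

Yes, normal subgroup


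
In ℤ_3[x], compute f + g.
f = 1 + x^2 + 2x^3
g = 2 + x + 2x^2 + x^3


Add coefficients mod 3:
x^0: 1 + 2 = 0 (mod 3)
x^1: 0 + 1 = 1 (mod 3)
x^2: 1 + 2 = 0 (mod 3)
x^3: 2 + 1 = 0 (mod 3)
Result: x

f + g = x


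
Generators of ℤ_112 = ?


g generates ℤ_n iff gcd(g,n) = 1
Prime factors of 112: 2, 7
Generators are g ∈ {1,...,111} not divisible by any of these primes.
Generators: {1, 3, 5, 9, 11, 13, 15, 17, 19, 23, 25, 27, 29, 31, 33, 37, 39, 41, 43, 45, 47, 51, 53, 55, 57, 59, 61, 65, 67, 69, 71, 73, 75, 79, 81, 83, 85, 87, 89, 93, 95, 97, 99, 101, 103, 107, 109, 111}
Number of generators = φ(112) = 48

Generators of ℤ_112 = {1, 3, 5, 9, 11, 13, 15, 17, 19, 23, 25, 27, 29, 31, 33, 37, 39, 41, 43, 45, 47, 51, 53, 55, 57, 59, 61, 65, 67, 69, 71, 73, 75, 79, 81, 83, 85, 87, 89, 93, 95, 97, 99, 101, 103, 107, 109, 111}


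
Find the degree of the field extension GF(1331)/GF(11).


GF(1331) = GF(11^3), so the extension degree is 3

[GF(1331)/GF(11)] = 3


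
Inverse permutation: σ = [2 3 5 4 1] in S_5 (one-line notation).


To find σ⁻¹, swap domain and range:
σ(1) = 2 → σ⁻¹(2) = 1
σ(2) = 3 → σ⁻¹(3) = 2
σ(3) = 5 → σ⁻¹(5) = 3
σ(4) = 4 → σ⁻¹(4) = 4
σ(5) = 1 → σ⁻¹(1) = 5

σ⁻¹ = [5 1 2 4 3]


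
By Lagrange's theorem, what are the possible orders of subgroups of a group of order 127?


Lagrange's theorem: |H| divides |G|
|G| = 127
Divisors of 127: 1, 127

Possible subgroup orders: {1, 127}


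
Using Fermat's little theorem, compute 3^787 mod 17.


Fermat's little theorem: if p is prime and gcd(a,p)=1, then a^(p-1) ≡ 1 (mod p)
p = 17 is prime, gcd(3,17) = 1
Reduce exponent: 787 mod 16 = 3
So 3^787 ≡ 3^3 (mod 17)
3^3 mod 17 = 10

3^787 ≡ 10 (mod 17)


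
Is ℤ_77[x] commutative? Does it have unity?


ℤ_77 has zero divisors (7·11 ≡ 0), and these lift to constant zero divisors in ℤ_77[x]; so not an integral domain
Commutative: Yes
Integral domain: No
Has unity: Yes

ℤ_77[x]: Commutative=Yes, Unity=Yes


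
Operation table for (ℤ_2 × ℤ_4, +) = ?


Elements: {(0,0), (0,1), (0,2), (0,3), (1,0), (1,1), (1,2), (1,3)}
Operation: componentwise addition mod (2, 4)
Entry (a, b) = ((a₁+b₁) mod 2, (a₂+b₂) mod 4)

Cayley table:
      | (0,0) | (0,1) | (0,2) | (0,3) | (1,0) | (1,1) | (1,2) | (1,3)
(0,0) | (0,0) | (0,1) | (0,2) | (0,3) | (1,0) | (1,1) | (1,2) | (1,3)
(0,1) | (0,1) | (0,2) | (0,3) | (0,0) | (1,1) | (1,2) | (1,3) | (1,0)
(0,2) | (0,2) | (0,3) | (0,0) | (0,1) | (1,2) | (1,3) | (1,0) | (1,1)
(0,3) | (0,3) | (0,0) | (0,1) | (0,2) | (1,3) | (1,0) | (1,1) | (1,2)
(1,0) | (1,0) | (1,1) | (1,2) | (1,3) | (0,0) | (0,1) | (0,2) | (0,3)
(1,1) | (1,1) | (1,2) | (1,3) | (1,0) | (0,1) | (0,2) | (0,3) | (0,0)
(1,2) | (1,2) | (1,3) | (1,0) | (1,1) | (0,2) | (0,3) | (0,0) | (0,1)
(1,3) | (1,3) | (1,0) | (1,1) | (1,2) | (0,3) | (0,0) | (0,1) | (0,2)


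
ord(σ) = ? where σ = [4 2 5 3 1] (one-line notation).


Cycle decomposition: (1 4 3 5)
Cycle lengths: 4
Order = lcm(4) = 4

ord(σ) = 4


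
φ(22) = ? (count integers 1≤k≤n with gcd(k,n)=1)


φ(n) = count of k ∈ {1,...,n} with gcd(k,n)=1
Coprimes to 22: {1, 3, 5, 7, 9, 13, 15, 17, 19, 21}
Count: 10

φ(22) = 10


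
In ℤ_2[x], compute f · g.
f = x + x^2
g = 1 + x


Expand and collect like terms; reduce coefficients mod 2:
x^0: 0·1 = 0 ≡ 0 (mod 2)
x^1: 0·1 + 1·1 = 1 ≡ 1 (mod 2)
x^2: 1·1 + 1·1 = 2 ≡ 0 (mod 2)
x^3: 1·1 = 1 ≡ 1 (mod 2)
Result: x + x^3

f · g = x + x^3


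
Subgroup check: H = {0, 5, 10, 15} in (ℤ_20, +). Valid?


Subgroup test for H = {0, 5, 10, 15} in (ℤ_20, +):
(1) 0 ∈ H? Yes
(2) Closure: for all a,b ∈ H, (a+b) mod 20 ∈ H? Yes
(3) Inverses: for all a ∈ H, -a mod 20 ∈ H? Yes

Yes, H is a subgroup of ℤ_20


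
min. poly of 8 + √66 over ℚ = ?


Let α = 8 + √66. Then α - 8 = √66, so (α - 8)² = 66, giving α² - 16α - 2 = 0. Degree 2 and α ∉ ℚ, so this is the minimal polynomial.

Minimal polynomial: x² - 16x - 2


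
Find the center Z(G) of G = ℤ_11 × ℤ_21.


Z(G) = {g ∈ G | gx = xg for all x ∈ G}
Direct product of abelian groups is abelian, so Z(G) = G

Z(ℤ_11 × ℤ_21) = ℤ_11 × ℤ_21


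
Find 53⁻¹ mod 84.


Use the extended Euclidean algorithm to write 1 = 53·s + 84·t; then s mod 84 is the inverse.
Euclidean algorithm:
  53 = 0·84 + 53
  84 = 1·53 + 31
  53 = 1·31 + 22
  31 = 1·22 + 9
  22 = 2·9 + 4
  9 = 2·4 + 1
  4 = 4·1 + 0
gcd(53,84) = 1
Back-substitution gives: 53·(-19) + 84·(12) = 1
So 53⁻¹ ≡ -19 ≡ 65 (mod 84)
Check: 53 × 65 = 3445 ≡ 1 (mod 84) ✓

53⁻¹ ≡ 65 (mod 84)


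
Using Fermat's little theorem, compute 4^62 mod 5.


Fermat's little theorem: if p is prime and gcd(a,p)=1, then a^(p-1) ≡ 1 (mod p)
p = 5 is prime, gcd(4,5) = 1
Reduce exponent: 62 mod 4 = 2
So 4^62 ≡ 4^2 (mod 5)
4^2 mod 5 = 1

4^62 ≡ 1 (mod 5)


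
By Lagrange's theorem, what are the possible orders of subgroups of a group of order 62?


Lagrange's theorem: |H| divides |G|
|G| = 62
Divisors of 62: 1, 2, 31, 62

Possible subgroup orders: {1, 2, 31, 62}


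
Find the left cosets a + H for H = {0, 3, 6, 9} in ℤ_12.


H = {0, 3, 6, 9}, |H| = 4
Number of cosets = |G|/|H| = 12/4 = 3
0 + H = {0, 3, 6, 9}
1 + H = {1, 4, 7, 10}
2 + H = {2, 5, 8, 11}

Cosets: 0+H={0,3,6,9}; 1+H={1,4,7,10}; 2+H={2,5,8,11}


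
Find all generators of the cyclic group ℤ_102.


g generates ℤ_n iff gcd(g,n) = 1
Prime factors of 102: 2, 3, 17
Generators are g ∈ {1,...,101} not divisible by any of these primes.
Generators: {1, 5, 7, 11, 13, 19, 23, 25, 29, 31, 35, 37, 41, 43, 47, 49, 53, 55, 59, 61, 65, 67, 71, 73, 77, 79, 83, 89, 91, 95, 97, 101}
Number of generators = φ(102) = 32

Generators of ℤ_102 = {1, 5, 7, 11, 13, 19, 23, 25, 29, 31, 35, 37, 41, 43, 47, 49, 53, 55, 59, 61, 65, 67, 71, 73, 77, 79, 83, 89, 91, 95, 97, 101}


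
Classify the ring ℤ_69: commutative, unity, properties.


ℤ_69 is a commutative ring with unity 1; 69 = 3×23 is composite, so 3·23 ≡ 0 gives zero divisors (not an integral domain)
Commutative: Yes
Integral domain: No
Has unity: Yes

ℤ_69: Commutative=Yes, Unity=Yes


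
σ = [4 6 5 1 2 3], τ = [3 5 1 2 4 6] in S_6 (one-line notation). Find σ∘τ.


σ∘τ: apply τ first, then σ
1 →τ 3 →σ 5
2 →τ 5 →σ 2
3 →τ 1 →σ 4
4 →τ 2 →σ 6
5 →τ 4 →σ 1
6 →τ 6 →σ 3

σ∘τ = [5 2 4 6 1 3]


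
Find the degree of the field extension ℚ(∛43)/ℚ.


∛43 has minimal polynomial x³ - 43 (irreducible over ℚ since 43 is not a perfect cube)

[ℚ(∛43)/ℚ] = 3


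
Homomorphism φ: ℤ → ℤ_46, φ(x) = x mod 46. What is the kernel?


Kernel = preimage of identity
ker(φ) = {x ∈ ℤ : x ≡ 0 (mod 46)} = 46ℤ = {0, ±46, ±92, ...}

ker(φ) = 46ℤ


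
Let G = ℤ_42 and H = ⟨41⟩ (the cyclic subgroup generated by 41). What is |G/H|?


|⟨41⟩| = n / gcd(41, 42) = 42 / 1 = 42
H is normal (ℤ_42 is abelian).
|G/H| = |G| / |H| = 42 / 42 = 1

|G/H| = 1


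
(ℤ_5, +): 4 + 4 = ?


Operation: addition mod 5
4 + 4 = (a + b) mod 5 with a = 4, b = 4

4 + 4 = 3


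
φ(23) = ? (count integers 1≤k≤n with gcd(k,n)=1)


φ(n) = count of k ∈ {1,...,n} with gcd(k,n)=1
Coprimes to 23: {1, 2, 3, 4, 5, 6, 7, 8, 9, 10, 11, 12, 13, 14, 15, 16, 17, 18, 19, 20, 21, 22}
Count: 22

φ(23) = 22


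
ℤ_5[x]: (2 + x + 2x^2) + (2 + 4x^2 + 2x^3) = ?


Add coefficients mod 5:
x^0: 2 + 2 = 4 (mod 5)
x^1: 1 + 0 = 1 (mod 5)
x^2: 2 + 4 = 1 (mod 5)
x^3: 0 + 2 = 2 (mod 5)
Result: 4 + x + x^2 + 2x^3

f + g = 4 + x + x^2 + 2x^3


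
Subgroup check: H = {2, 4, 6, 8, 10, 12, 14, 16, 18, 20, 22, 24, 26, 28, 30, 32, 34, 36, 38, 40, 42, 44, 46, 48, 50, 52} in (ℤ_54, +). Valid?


Subgroup test for H = {2, 4, 6, 8, 10, 12, 14, 16, 18, 20, 22, 24, 26, 28, 30, 32, 34, 36, 38, 40, 42, 44, 46, 48, 50, 52} in (ℤ_54, +):
(1) 0 ∈ H? No
(2) Closure: for all a,b ∈ H, (a+b) mod 54 ∈ H? No  [counterexample: 2 + 52 = 0 ∉ H]
(3) Inverses: for all a ∈ H, -a mod 54 ∈ H? Yes

No, H is not a subgroup of ℤ_54


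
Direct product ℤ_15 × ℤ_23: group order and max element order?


|ℤ_15 × ℤ_23| = 15 × 23 = 345
Max element order = lcm(15,23) = 345
Cyclic? Yes (gcd=1)

|ℤ_15×ℤ_23| = 345, max element order = 345


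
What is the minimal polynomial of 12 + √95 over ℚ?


Let α = 12 + √95. Then α - 12 = √95, so (α - 12)² = 95, giving α² - 24α + 49 = 0. Degree 2 and α ∉ ℚ, so this is the minimal polynomial.

Minimal polynomial: x² - 24x + 49


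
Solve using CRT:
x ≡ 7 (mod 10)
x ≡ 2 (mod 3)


m₁ = 10, m₂ = 3, gcd = 1, so CRT applies. M = m₁·m₂ = 30
Let M₁ = M/m₁ = 3, M₂ = M/m₂ = 10
Find y₁ ≡ M₁⁻¹ (mod m₁): 3⁻¹ ≡ 7 (mod 10)
Find y₂ ≡ M₂⁻¹ (mod m₂): 10⁻¹ ≡ 1 (mod 3)
x = a₁·M₁·y₁ + a₂·M₂·y₂ = 7·3·7 + 2·10·1 = 167
Reduce mod 30: x ≡ 17
Check: 17 mod 10 = 7 ✓, 17 mod 3 = 2 ✓

x ≡ 17 (mod 30)


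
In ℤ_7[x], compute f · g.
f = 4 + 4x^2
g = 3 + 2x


Expand and collect like terms; reduce coefficients mod 7:
x^0: 4·3 = 12 ≡ 5 (mod 7)
x^1: 4·2 + 0·3 = 8 ≡ 1 (mod 7)
x^2: 0·2 + 4·3 = 12 ≡ 5 (mod 7)
x^3: 4·2 = 8 ≡ 1 (mod 7)
Result: 5 + x + 5x^2 + x^3

f · g = 5 + x + 5x^2 + x^3


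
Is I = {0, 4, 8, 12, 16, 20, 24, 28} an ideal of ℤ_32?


Check ideal conditions for I = {0, 4, 8, 12, 16, 20, 24, 28} in ℤ_32:
(1) I is an additive subgroup? Yes
(2) For r ∈ ℤ_32 and a ∈ I: r·a ∈ I? Yes

Yes, I is an ideal of ℤ_32


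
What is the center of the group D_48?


Z(G) = {g ∈ G | gx = xg for all x ∈ G}
For even n, Z(D_n) = {e, r^(n/2)}: the 180° rotation r^24 commutes with every reflection and rotation

Z(D_48) = {e, r^24}


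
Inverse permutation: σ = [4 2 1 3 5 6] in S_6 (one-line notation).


To find σ⁻¹, swap domain and range:
σ(1) = 4 → σ⁻¹(4) = 1
σ(2) = 2 → σ⁻¹(2) = 2
σ(3) = 1 → σ⁻¹(1) = 3
σ(4) = 3 → σ⁻¹(3) = 4
σ(5) = 5 → σ⁻¹(5) = 5
σ(6) = 6 → σ⁻¹(6) = 6

σ⁻¹ = [3 2 4 1 5 6]


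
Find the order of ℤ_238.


ℤ_n has n elements.

|ℤ_238| = 238


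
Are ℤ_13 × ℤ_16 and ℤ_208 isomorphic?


Comparing ℤ_13 × ℤ_16 and ℤ_208:
gcd(13,16) = 1, so ℤ_13 × ℤ_16 ≅ ℤ_208 (CRT)

Yes, ℤ_13 × ℤ_16 ≅ ℤ_208


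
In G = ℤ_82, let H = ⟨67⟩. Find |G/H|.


|⟨67⟩| = n / gcd(67, 82) = 82 / 1 = 82
H is normal (ℤ_82 is abelian).
|G/H| = |G| / |H| = 82 / 82 = 1

|G/H| = 1


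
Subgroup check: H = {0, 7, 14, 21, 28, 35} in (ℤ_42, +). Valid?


Subgroup test for H = {0, 7, 14, 21, 28, 35} in (ℤ_42, +):
(1) 0 ∈ H? Yes
(2) Closure: for all a,b ∈ H, (a+b) mod 42 ∈ H? Yes
(3) Inverses: for all a ∈ H, -a mod 42 ∈ H? Yes

Yes, H is a subgroup of ℤ_42


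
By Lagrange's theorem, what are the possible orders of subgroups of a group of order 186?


Lagrange's theorem: |H| divides |G|
|G| = 186
Divisors of 186: 1, 2, 3, 6, 31, 62, 93, 186

Possible subgroup orders: {1, 2, 3, 6, 31, 62, 93, 186}


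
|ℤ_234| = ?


ℤ_n has n elements.

|ℤ_234| = 234


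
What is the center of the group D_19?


Z(G) = {g ∈ G | gx = xg for all x ∈ G}
For odd n, Z(D_n) = {e}: no nontrivial rotation commutes with all reflections

Z(D_19) = {e}


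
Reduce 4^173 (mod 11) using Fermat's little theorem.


Fermat's little theorem: if p is prime and gcd(a,p)=1, then a^(p-1) ≡ 1 (mod p)
p = 11 is prime, gcd(4,11) = 1
Reduce exponent: 173 mod 10 = 3
So 4^173 ≡ 4^3 (mod 11)
4^3 mod 11 = 9

4^173 ≡ 9 (mod 11)


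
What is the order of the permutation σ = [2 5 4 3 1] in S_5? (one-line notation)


Cycle decomposition: (1 2 5) (3 4)
Cycle lengths: 3, 2
Order = lcm(3, 2) = 6

ord(σ) = 6


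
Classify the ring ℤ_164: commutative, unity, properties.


ℤ_164 is a commutative ring with unity 1; 164 = 2×82 is composite, so 2·82 ≡ 0 gives zero divisors (not an integral domain)
Commutative: Yes
Integral domain: No
Has unity: Yes

ℤ_164: Commutative=Yes, Unity=Yes


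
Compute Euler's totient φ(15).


φ(n) = count of k ∈ {1,...,n} with gcd(k,n)=1
Coprimes to 15: {1, 2, 4, 7, 8, 11, 13, 14}
Count: 8

φ(15) = 8


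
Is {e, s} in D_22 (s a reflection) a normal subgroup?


H = {e, s} in D_22 (s a reflection)
r·s·r⁻¹ = sr⁻² ≠ s for n ≥ 3, so {e, s} is not closed under conjugation

No, not a normal subgroup


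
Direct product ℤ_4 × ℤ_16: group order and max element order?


|ℤ_4 × ℤ_16| = 4 × 16 = 64
Max element order = lcm(4,16) = 16
Cyclic? No (gcd=4)

|ℤ_4×ℤ_16| = 64, max element order = 16


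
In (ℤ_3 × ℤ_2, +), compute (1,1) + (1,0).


Operation: componentwise addition mod (3, 2)
(1,1) + (1,0) = ((a₁+b₁) mod 3, (a₂+b₂) mod 2) with a = (1,1), b = (1,0)

(1,1) + (1,0) = (2,1)


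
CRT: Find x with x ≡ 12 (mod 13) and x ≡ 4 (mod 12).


m₁ = 13, m₂ = 12, gcd = 1, so CRT applies. M = m₁·m₂ = 156
Let M₁ = M/m₁ = 12, M₂ = M/m₂ = 13
Find y₁ ≡ M₁⁻¹ (mod m₁): 12⁻¹ ≡ 12 (mod 13)
Find y₂ ≡ M₂⁻¹ (mod m₂): 13⁻¹ ≡ 1 (mod 12)
x = a₁·M₁·y₁ + a₂·M₂·y₂ = 12·12·12 + 4·13·1 = 1780
Reduce mod 156: x ≡ 64
Check: 64 mod 13 = 12 ✓, 64 mod 12 = 4 ✓

x ≡ 64 (mod 156)


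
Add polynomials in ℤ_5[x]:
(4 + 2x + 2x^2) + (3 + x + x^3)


Add coefficients mod 5:
x^0: 4 + 3 = 2 (mod 5)
x^1: 2 + 1 = 3 (mod 5)
x^2: 2 + 0 = 2 (mod 5)
x^3: 0 + 1 = 1 (mod 5)
Result: 2 + 3x + 2x^2 + x^3

f + g = 2 + 3x + 2x^2 + x^3


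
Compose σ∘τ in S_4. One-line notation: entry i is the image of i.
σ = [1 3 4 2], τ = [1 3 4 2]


σ∘τ: apply τ first, then σ
1 →τ 1 →σ 1
2 →τ 3 →σ 4
3 →τ 4 →σ 2
4 →τ 2 →σ 3

σ∘τ = [1 4 2 3]


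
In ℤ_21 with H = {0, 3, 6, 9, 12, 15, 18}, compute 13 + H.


13 + H = {13 + h (mod 21) : h ∈ H}
13+0=13, 13+3=16, 13+6=19, 13+9=1, 13+12=4, 13+15=7, 13+18=10
13 + H = {1, 4, 7, 10, 13, 16, 19} = 1 + H

13 + H = {1, 4, 7, 10, 13, 16, 19}


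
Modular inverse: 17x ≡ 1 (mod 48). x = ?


Use the extended Euclidean algorithm to write 1 = 17·s + 48·t; then s mod 48 is the inverse.
Euclidean algorithm:
  17 = 0·48 + 17
  48 = 2·17 + 14
  17 = 1·14 + 3
  14 = 4·3 + 2
  3 = 1·2 + 1
  2 = 2·1 + 0
gcd(17,48) = 1
Back-substitution gives: 17·(17) + 48·(-6) = 1
So 17⁻¹ ≡ 17 ≡ 17 (mod 48)
Check: 17 × 17 = 289 ≡ 1 (mod 48) ✓

17⁻¹ ≡ 17 (mod 48)


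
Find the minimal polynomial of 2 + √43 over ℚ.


Let α = 2 + √43. Then α - 2 = √43, so (α - 2)² = 43, giving α² - 4α - 39 = 0. Degree 2 and α ∉ ℚ, so this is the minimal polynomial.

Minimal polynomial: x² - 4x - 39


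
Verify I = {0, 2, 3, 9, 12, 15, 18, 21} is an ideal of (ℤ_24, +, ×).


Check ideal conditions for I = {0, 2, 3, 9, 12, 15, 18, 21} in ℤ_24:
(1) I is an additive subgroup? No
(2) For r ∈ ℤ_24 and a ∈ I: r·a ∈ I? No  [counterexample: r=2, a=2, r·a mod 24 = 4 ∉ I]

No, I is not an ideal of ℤ_24


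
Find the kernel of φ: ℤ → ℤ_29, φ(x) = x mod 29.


Kernel = preimage of identity
ker(φ) = {x ∈ ℤ : x ≡ 0 (mod 29)} = 29ℤ = {0, ±29, ±58, ...}

ker(φ) = 29ℤ


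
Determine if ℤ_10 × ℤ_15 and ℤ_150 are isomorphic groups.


Comparing ℤ_10 × ℤ_15 and ℤ_150:
gcd(10,15) = 5 ≠ 1. Max element order in ℤ_10×ℤ_15 is lcm(10,15) = 30 < 150, so it has no element of order 150

No, ℤ_10 × ℤ_15 ≇ ℤ_150


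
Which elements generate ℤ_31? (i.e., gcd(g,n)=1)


g generates ℤ_n iff gcd(g,n) = 1
Prime factors of 31: 31
Generators are g ∈ {1,...,30} not divisible by any of these primes.
Generators: {1, 2, 3, 4, 5, 6, 7, 8, 9, 10, 11, 12, 13, 14, 15, 16, 17, 18, 19, 20, 21, 22, 23, 24, 25, 26, 27, 28, 29, 30}
Number of generators = φ(31) = 30

Generators of ℤ_31 = {1, 2, 3, 4, 5, 6, 7, 8, 9, 10, 11, 12, 13, 14, 15, 16, 17, 18, 19, 20, 21, 22, 23, 24, 25, 26, 27, 28, 29, 30}


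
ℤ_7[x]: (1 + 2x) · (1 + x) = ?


Expand and collect like terms; reduce coefficients mod 7:
x^0: 1·1 = 1 ≡ 1 (mod 7)
x^1: 1·1 + 2·1 = 3 ≡ 3 (mod 7)
x^2: 2·1 = 2 ≡ 2 (mod 7)
Result: 1 + 3x + 2x^2

f · g = 1 + 3x + 2x^2


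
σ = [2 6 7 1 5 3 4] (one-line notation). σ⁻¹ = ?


To find σ⁻¹, swap domain and range:
σ(1) = 2 → σ⁻¹(2) = 1
σ(2) = 6 → σ⁻¹(6) = 2
σ(3) = 7 → σ⁻¹(7) = 3
σ(4) = 1 → σ⁻¹(1) = 4
σ(5) = 5 → σ⁻¹(5) = 5
σ(6) = 3 → σ⁻¹(3) = 6
σ(7) = 4 → σ⁻¹(4) = 7

σ⁻¹ = [4 1 6 7 5 2 3]


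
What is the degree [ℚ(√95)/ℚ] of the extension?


√95 has minimal polynomial x² - 95 (irreducible over ℚ since 95 is squarefree)

[ℚ(√95)/ℚ] = 2


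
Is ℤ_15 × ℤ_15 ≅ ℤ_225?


Comparing ℤ_15 × ℤ_15 and ℤ_225:
gcd(15,15) = 15 ≠ 1. Max element order in ℤ_15×ℤ_15 is lcm(15,15) = 15 < 225, so it has no element of order 225

No, ℤ_15 × ℤ_15 ≇ ℤ_225


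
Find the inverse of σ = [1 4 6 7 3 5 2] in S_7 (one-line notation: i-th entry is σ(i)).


To find σ⁻¹, swap domain and range:
σ(1) = 1 → σ⁻¹(1) = 1
σ(2) = 4 → σ⁻¹(4) = 2
σ(3) = 6 → σ⁻¹(6) = 3
σ(4) = 7 → σ⁻¹(7) = 4
σ(5) = 3 → σ⁻¹(3) = 5
σ(6) = 5 → σ⁻¹(5) = 6
σ(7) = 2 → σ⁻¹(2) = 7

σ⁻¹ = [1 7 5 2 6 3 4]


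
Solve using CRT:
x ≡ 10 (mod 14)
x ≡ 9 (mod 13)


m₁ = 14, m₂ = 13, gcd = 1, so CRT applies. M = m₁·m₂ = 182
Let M₁ = M/m₁ = 13, M₂ = M/m₂ = 14
Find y₁ ≡ M₁⁻¹ (mod m₁): 13⁻¹ ≡ 13 (mod 14)
Find y₂ ≡ M₂⁻¹ (mod m₂): 14⁻¹ ≡ 1 (mod 13)
x = a₁·M₁·y₁ + a₂·M₂·y₂ = 10·13·13 + 9·14·1 = 1816
Reduce mod 182: x ≡ 178
Check: 178 mod 14 = 10 ✓, 178 mod 13 = 9 ✓

x ≡ 178 (mod 182)


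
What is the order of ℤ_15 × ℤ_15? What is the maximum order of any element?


|ℤ_15 × ℤ_15| = 15 × 15 = 225
Max element order = lcm(15,15) = 15
Cyclic? No (gcd=15)

|ℤ_15×ℤ_15| = 225, max element order = 15


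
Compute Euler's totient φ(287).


Factor n: 287 = 7 × 41
φ(n) = n · ∏(1 - 1/p) over distinct primes p | n
φ(287) = 287 · (1 - 1/7) · (1 - 1/41) = 240

φ(287) = 240


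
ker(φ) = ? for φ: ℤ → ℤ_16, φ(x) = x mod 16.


Kernel = preimage of identity
ker(φ) = {x ∈ ℤ : x ≡ 0 (mod 16)} = 16ℤ = {0, ±16, ±32, ...}

ker(φ) = 16ℤ


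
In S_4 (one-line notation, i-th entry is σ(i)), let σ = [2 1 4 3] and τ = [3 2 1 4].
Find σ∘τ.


σ∘τ: apply τ first, then σ
1 →τ 3 →σ 4
2 →τ 2 →σ 1
3 →τ 1 →σ 2
4 →τ 4 →σ 3

σ∘τ = [4 1 2 3]


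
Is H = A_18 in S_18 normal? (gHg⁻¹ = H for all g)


H = A_18 in S_18
A_18 has index 2 in S_18, and every subgroup of index 2 is normal

Yes, normal subgroup


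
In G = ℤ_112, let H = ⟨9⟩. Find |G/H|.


|⟨9⟩| = n / gcd(9, 112) = 112 / 1 = 112
H is normal (ℤ_112 is abelian).
|G/H| = |G| / |H| = 112 / 112 = 1

|G/H| = 1


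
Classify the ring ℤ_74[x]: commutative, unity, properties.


ℤ_74 has zero divisors (2·37 ≡ 0), and these lift to constant zero divisors in ℤ_74[x]; so not an integral domain
Commutative: Yes
Integral domain: No
Has unity: Yes

ℤ_74[x]: Commutative=Yes, Unity=Yes


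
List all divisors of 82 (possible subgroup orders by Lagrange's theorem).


Lagrange's theorem: |H| divides |G|
|G| = 82
Divisors of 82: 1, 2, 41, 82

Possible subgroup orders: {1, 2, 41, 82}


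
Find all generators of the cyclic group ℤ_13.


g generates ℤ_n iff gcd(g,n) = 1
Checking each g ∈ {1,...,12}:
gcd(1,13) = 1
gcd(2,13) = 1
gcd(3,13) = 1
gcd(4,13) = 1
gcd(5,13) = 1
gcd(6,13) = 1
gcd(7,13) = 1
gcd(8,13) = 1
gcd(9,13) = 1
gcd(10,13) = 1
gcd(11,13) = 1
gcd(12,13) = 1
Generators: {1, 2, 3, 4, 5, 6, 7, 8, 9, 10, 11, 12}
Number of generators = φ(13) = 12

Generators of ℤ_13 = {1, 2, 3, 4, 5, 6, 7, 8, 9, 10, 11, 12}


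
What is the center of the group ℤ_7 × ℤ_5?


Z(G) = {g ∈ G | gx = xg for all x ∈ G}
Direct product of abelian groups is abelian, so Z(G) = G

Z(ℤ_7 × ℤ_5) = ℤ_7 × ℤ_5


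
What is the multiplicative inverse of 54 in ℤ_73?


Use the extended Euclidean algorithm to write 1 = 54·s + 73·t; then s mod 73 is the inverse.
Euclidean algorithm:
  54 = 0·73 + 54
  73 = 1·54 + 19
  54 = 2·19 + 16
  19 = 1·16 + 3
  16 = 5·3 + 1
  3 = 3·1 + 0
gcd(54,73) = 1
Back-substitution gives: 54·(23) + 73·(-17) = 1
So 54⁻¹ ≡ 23 ≡ 23 (mod 73)
Check: 54 × 23 = 1242 ≡ 1 (mod 73) ✓

54⁻¹ ≡ 23 (mod 73)


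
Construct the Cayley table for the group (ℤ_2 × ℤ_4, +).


Elements: {(0,0), (0,1), (0,2), (0,3), (1,0), (1,1), (1,2), (1,3)}
Operation: componentwise addition mod (2, 4)
Entry (a, b) = ((a₁+b₁) mod 2, (a₂+b₂) mod 4)

Cayley table:
      | (0,0) | (0,1) | (0,2) | (0,3) | (1,0) | (1,1) | (1,2) | (1,3)
(0,0) | (0,0) | (0,1) | (0,2) | (0,3) | (1,0) | (1,1) | (1,2) | (1,3)
(0,1) | (0,1) | (0,2) | (0,3) | (0,0) | (1,1) | (1,2) | (1,3) | (1,0)
(0,2) | (0,2) | (0,3) | (0,0) | (0,1) | (1,2) | (1,3) | (1,0) | (1,1)
(0,3) | (0,3) | (0,0) | (0,1) | (0,2) | (1,3) | (1,0) | (1,1) | (1,2)
(1,0) | (1,0) | (1,1) | (1,2) | (1,3) | (0,0) | (0,1) | (0,2) | (0,3)
(1,1) | (1,1) | (1,2) | (1,3) | (1,0) | (0,1) | (0,2) | (0,3) | (0,0)
(1,2) | (1,2) | (1,3) | (1,0) | (1,1) | (0,2) | (0,3) | (0,0) | (0,1)
(1,3) | (1,3) | (1,0) | (1,1) | (1,2) | (0,3) | (0,0) | (0,1) | (0,2)


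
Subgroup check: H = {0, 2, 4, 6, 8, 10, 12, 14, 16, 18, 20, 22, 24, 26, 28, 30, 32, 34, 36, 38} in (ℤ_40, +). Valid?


Subgroup test for H = {0, 2, 4, 6, 8, 10, 12, 14, 16, 18, 20, 22, 24, 26, 28, 30, 32, 34, 36, 38} in (ℤ_40, +):
(1) 0 ∈ H? Yes
(2) Closure: for all a,b ∈ H, (a+b) mod 40 ∈ H? Yes
(3) Inverses: for all a ∈ H, -a mod 40 ∈ H? Yes

Yes, H is a subgroup of ℤ_40


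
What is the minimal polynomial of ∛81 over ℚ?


∛81 satisfies x³ - 81 = 0, irreducible over ℚ (no rational root; 81 is not a perfect cube)

Minimal polynomial: x³ - 81


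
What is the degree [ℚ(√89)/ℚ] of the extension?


√89 has minimal polynomial x² - 89 (irreducible over ℚ since 89 is squarefree)

[ℚ(√89)/ℚ] = 2


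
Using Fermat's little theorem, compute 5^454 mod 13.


Fermat's little theorem: if p is prime and gcd(a,p)=1, then a^(p-1) ≡ 1 (mod p)
p = 13 is prime, gcd(5,13) = 1
Reduce exponent: 454 mod 12 = 10
So 5^454 ≡ 5^10 (mod 13)
5^10 mod 13 = 12

5^454 ≡ 12 (mod 13)


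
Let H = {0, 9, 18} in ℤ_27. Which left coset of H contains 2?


2 + H = {2 + h (mod 27) : h ∈ H}
2+0=2, 2+9=11, 2+18=20

2 + H = {2, 11, 20}


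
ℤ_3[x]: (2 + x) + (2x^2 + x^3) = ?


Add coefficients mod 3:
x^0: 2 + 0 = 2 (mod 3)
x^1: 1 + 0 = 1 (mod 3)
x^2: 0 + 2 = 2 (mod 3)
x^3: 0 + 1 = 1 (mod 3)
Result: 2 + x + 2x^2 + x^3

f + g = 2 + x + 2x^2 + x^3


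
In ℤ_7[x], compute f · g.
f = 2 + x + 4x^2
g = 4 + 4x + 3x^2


Expand and collect like terms; reduce coefficients mod 7:
x^0: 2·4 = 8 ≡ 1 (mod 7)
x^1: 2·4 + 1·4 = 12 ≡ 5 (mod 7)
x^2: 2·3 + 1·4 + 4·4 = 26 ≡ 5 (mod 7)
x^3: 1·3 + 4·4 = 19 ≡ 5 (mod 7)
x^4: 4·3 = 12 ≡ 5 (mod 7)
Result: 1 + 5x + 5x^2 + 5x^3 + 5x^4

f · g = 1 + 5x + 5x^2 + 5x^3 + 5x^4


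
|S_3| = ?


|S_n| = n! (number of permutations of n symbols)
|S_3| = 3! = 6

|S_3| = 6


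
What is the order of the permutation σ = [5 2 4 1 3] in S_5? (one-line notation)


Cycle decomposition: (1 5 3 4)
Cycle lengths: 4
Order = lcm(4) = 4

ord(σ) = 4


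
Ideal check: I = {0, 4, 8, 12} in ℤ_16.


Check ideal conditions for I = {0, 4, 8, 12} in ℤ_16:
(1) I is an additive subgroup? Yes
(2) For r ∈ ℤ_16 and a ∈ I: r·a ∈ I? Yes

Yes, I is an ideal of ℤ_16


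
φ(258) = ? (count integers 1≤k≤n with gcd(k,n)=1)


Factor n: 258 = 2 × 3 × 43
φ(n) = n · ∏(1 - 1/p) over distinct primes p | n
φ(258) = 258 · (1 - 1/2) · (1 - 1/3) · (1 - 1/43) = 84

φ(258) = 84


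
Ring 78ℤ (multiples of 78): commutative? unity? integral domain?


78ℤ is a commutative ring under +,× but has no multiplicative identity (1 ∉ 78ℤ); it has no zero divisors, but without unity it is not an integral domain
Commutative: Yes
Integral domain: No
Has unity: No

78ℤ (multiples of 78): Commutative=Yes, Unity=No


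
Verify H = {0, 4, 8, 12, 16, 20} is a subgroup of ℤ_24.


Subgroup test for H = {0, 4, 8, 12, 16, 20} in (ℤ_24, +):
(1) 0 ∈ H? Yes
(2) Closure: for all a,b ∈ H, (a+b) mod 24 ∈ H? Yes
(3) Inverses: for all a ∈ H, -a mod 24 ∈ H? Yes

Yes, H is a subgroup of ℤ_24


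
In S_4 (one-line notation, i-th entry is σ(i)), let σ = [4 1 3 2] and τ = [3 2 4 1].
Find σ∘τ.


σ∘τ: apply τ first, then σ
1 →τ 3 →σ 3
2 →τ 2 →σ 1
3 →τ 4 →σ 2
4 →τ 1 →σ 4

σ∘τ = [3 1 2 4]


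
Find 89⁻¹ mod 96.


Use the extended Euclidean algorithm to write 1 = 89·s + 96·t; then s mod 96 is the inverse.
Euclidean algorithm:
  89 = 0·96 + 89
  96 = 1·89 + 7
  89 = 12·7 + 5
  7 = 1·5 + 2
  5 = 2·2 + 1
  2 = 2·1 + 0
gcd(89,96) = 1
Back-substitution gives: 89·(41) + 96·(-38) = 1
So 89⁻¹ ≡ 41 ≡ 41 (mod 96)
Check: 89 × 41 = 3649 ≡ 1 (mod 96) ✓

89⁻¹ ≡ 41 (mod 96)


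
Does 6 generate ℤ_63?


g generates ℤ_n iff gcd(g, n) = 1
gcd(6, 63) = 3
Since gcd = 3 ≠ 1, ⟨6⟩ has order 21 < 63, so 6 is not a generator.

No, 6 does not generate ℤ_63


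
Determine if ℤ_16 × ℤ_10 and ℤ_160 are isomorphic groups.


Comparing ℤ_16 × ℤ_10 and ℤ_160:
gcd(16,10) = 2 ≠ 1. Max element order in ℤ_16×ℤ_10 is lcm(16,10) = 80 < 160, so it has no element of order 160

No, ℤ_16 × ℤ_10 ≇ ℤ_160


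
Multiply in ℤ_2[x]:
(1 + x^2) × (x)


Expand and collect like terms; reduce coefficients mod 2:
x^0: 1·0 = 0 ≡ 0 (mod 2)
x^1: 1·1 + 0·0 = 1 ≡ 1 (mod 2)
x^2: 0·1 + 1·0 = 0 ≡ 0 (mod 2)
x^3: 1·1 = 1 ≡ 1 (mod 2)
Result: x + x^3

f · g = x + x^3


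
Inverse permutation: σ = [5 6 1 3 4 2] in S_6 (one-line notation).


To find σ⁻¹, swap domain and range:
σ(1) = 5 → σ⁻¹(5) = 1
σ(2) = 6 → σ⁻¹(6) = 2
σ(3) = 1 → σ⁻¹(1) = 3
σ(4) = 3 → σ⁻¹(3) = 4
σ(5) = 4 → σ⁻¹(4) = 5
σ(6) = 2 → σ⁻¹(2) = 6

σ⁻¹ = [3 6 4 5 1 2]


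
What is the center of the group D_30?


Z(G) = {g ∈ G | gx = xg for all x ∈ G}
For even n, Z(D_n) = {e, r^(n/2)}: the 180° rotation r^15 commutes with every reflection and rotation

Z(D_30) = {e, r^15}


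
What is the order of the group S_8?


|S_n| = n! (number of permutations of n symbols)
|S_8| = 8! = 40320

|S_8| = 40320


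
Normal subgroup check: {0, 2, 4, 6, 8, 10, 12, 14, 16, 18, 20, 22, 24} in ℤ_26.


H = {0, 2, 4, 6, 8, 10, 12, 14, 16, 18, 20, 22, 24} in ℤ_26
ℤ_26 is abelian; every subgroup of an abelian group is normal

Yes, normal subgroup


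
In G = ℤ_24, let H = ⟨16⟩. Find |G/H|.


|⟨16⟩| = n / gcd(16, 24) = 24 / 8 = 3
H is normal (ℤ_24 is abelian).
|G/H| = |G| / |H| = 24 / 3 = 8

|G/H| = 8


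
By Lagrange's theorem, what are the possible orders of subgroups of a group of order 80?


Lagrange's theorem: |H| divides |G|
|G| = 80
Divisors of 80: 1, 2, 4, 5, 8, 10, 16, 20, 40, 80

Possible subgroup orders: {1, 2, 4, 5, 8, 10, 16, 20, 40, 80}


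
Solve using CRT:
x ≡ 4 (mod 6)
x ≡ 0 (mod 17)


m₁ = 6, m₂ = 17, gcd = 1, so CRT applies. M = m₁·m₂ = 102
Let M₁ = M/m₁ = 17, M₂ = M/m₂ = 6
Find y₁ ≡ M₁⁻¹ (mod m₁): 17⁻¹ ≡ 5 (mod 6)
Find y₂ ≡ M₂⁻¹ (mod m₂): 6⁻¹ ≡ 3 (mod 17)
x = a₁·M₁·y₁ + a₂·M₂·y₂ = 4·17·5 + 0·6·3 = 340
Reduce mod 102: x ≡ 34
Check: 34 mod 6 = 4 ✓, 34 mod 17 = 0 ✓

x ≡ 34 (mod 102)


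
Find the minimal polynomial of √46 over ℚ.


√46 satisfies x² - 46 = 0, irreducible over ℚ since 46 is squarefree

Minimal polynomial: x² - 46


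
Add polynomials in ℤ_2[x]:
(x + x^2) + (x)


Add coefficients mod 2:
x^0: 0 + 0 = 0 (mod 2)
x^1: 1 + 1 = 0 (mod 2)
x^2: 1 + 0 = 1 (mod 2)
Result: x^2

f + g = x^2


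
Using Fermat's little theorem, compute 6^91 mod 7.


Fermat's little theorem: if p is prime and gcd(a,p)=1, then a^(p-1) ≡ 1 (mod p)
p = 7 is prime, gcd(6,7) = 1
Reduce exponent: 91 mod 6 = 1
So 6^91 ≡ 6^1 (mod 7)
6^1 mod 7 = 6

6^91 ≡ 6 (mod 7)


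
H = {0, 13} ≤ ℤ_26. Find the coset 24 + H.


24 + H = {24 + h (mod 26) : h ∈ H}
24+0=24, 24+13=11
24 + H = {11, 24} = 11 + H

24 + H = {11, 24}


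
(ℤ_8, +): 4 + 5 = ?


Operation: addition mod 8
4 + 5 = (a + b) mod 8 with a = 4, b = 5

4 + 5 = 1


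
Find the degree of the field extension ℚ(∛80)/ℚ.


∛80 has minimal polynomial x³ - 80 (irreducible over ℚ since 80 is not a perfect cube)

[ℚ(∛80)/ℚ] = 3


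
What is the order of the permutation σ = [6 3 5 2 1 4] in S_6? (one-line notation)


Cycle decomposition: (1 6 4 2 3 5)
Cycle lengths: 6
Order = lcm(6) = 6

ord(σ) = 6


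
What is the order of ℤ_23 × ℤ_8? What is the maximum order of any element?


|ℤ_23 × ℤ_8| = 23 × 8 = 184
Max element order = lcm(23,8) = 184
Cyclic? Yes (gcd=1)

|ℤ_23×ℤ_8| = 184, max element order = 184


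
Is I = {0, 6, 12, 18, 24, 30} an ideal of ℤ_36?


Check ideal conditions for I = {0, 6, 12, 18, 24, 30} in ℤ_36:
(1) I is an additive subgroup? Yes
(2) For r ∈ ℤ_36 and a ∈ I: r·a ∈ I? Yes

Yes, I is an ideal of ℤ_36


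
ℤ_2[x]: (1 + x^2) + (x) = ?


Add coefficients mod 2:
x^0: 1 + 0 = 1 (mod 2)
x^1: 0 + 1 = 1 (mod 2)
x^2: 1 + 0 = 1 (mod 2)
Result: 1 + x + x^2

f + g = 1 + x + x^2


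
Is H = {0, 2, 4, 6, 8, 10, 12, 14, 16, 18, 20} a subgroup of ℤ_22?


Subgroup test for H = {0, 2, 4, 6, 8, 10, 12, 14, 16, 18, 20} in (ℤ_22, +):
(1) 0 ∈ H? Yes
(2) Closure: for all a,b ∈ H, (a+b) mod 22 ∈ H? Yes
(3) Inverses: for all a ∈ H, -a mod 22 ∈ H? Yes

Yes, H is a subgroup of ℤ_22


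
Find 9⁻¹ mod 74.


Use the extended Euclidean algorithm to write 1 = 9·s + 74·t; then s mod 74 is the inverse.
Euclidean algorithm:
  9 = 0·74 + 9
  74 = 8·9 + 2
  9 = 4·2 + 1
  2 = 2·1 + 0
gcd(9,74) = 1
Back-substitution gives: 9·(33) + 74·(-4) = 1
So 9⁻¹ ≡ 33 ≡ 33 (mod 74)
Check: 9 × 33 = 297 ≡ 1 (mod 74) ✓

9⁻¹ ≡ 33 (mod 74)


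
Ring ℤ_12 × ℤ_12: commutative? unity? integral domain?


Direct product ring; commutative with unity (1,1); but (1,0)·(0,1) = (0,0) gives zero divisors, so not an integral domain
Commutative: Yes
Integral domain: No
Has unity: Yes

ℤ_12 × ℤ_12: Commutative=Yes, Unity=Yes


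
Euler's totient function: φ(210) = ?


Factor n: 210 = 2 × 3 × 5 × 7
φ(n) = n · ∏(1 - 1/p) over distinct primes p | n
φ(210) = 210 · (1 - 1/2) · (1 - 1/3) · (1 - 1/5) · (1 - 1/7) = 48

φ(210) = 48


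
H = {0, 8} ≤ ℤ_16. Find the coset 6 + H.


6 + H = {6 + h (mod 16) : h ∈ H}
6+0=6, 6+8=14

6 + H = {6, 14}


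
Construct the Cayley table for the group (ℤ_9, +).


Elements: {0, 1, 2, 3, 4, 5, 6, 7, 8}
Operation: addition mod 9
Entry (a, b) = (a + b) mod 9

Cayley table:
  | 0 | 1 | 2 | 3 | 4 | 5 | 6 | 7 | 8
0 | 0 | 1 | 2 | 3 | 4 | 5 | 6 | 7 | 8
1 | 1 | 2 | 3 | 4 | 5 | 6 | 7 | 8 | 0
2 | 2 | 3 | 4 | 5 | 6 | 7 | 8 | 0 | 1
3 | 3 | 4 | 5 | 6 | 7 | 8 | 0 | 1 | 2
4 | 4 | 5 | 6 | 7 | 8 | 0 | 1 | 2 | 3
5 | 5 | 6 | 7 | 8 | 0 | 1 | 2 | 3 | 4
6 | 6 | 7 | 8 | 0 | 1 | 2 | 3 | 4 | 5
7 | 7 | 8 | 0 | 1 | 2 | 3 | 4 | 5 | 6
8 | 8 | 0 | 1 | 2 | 3 | 4 | 5 | 6 | 7


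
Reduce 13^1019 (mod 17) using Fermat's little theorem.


Fermat's little theorem: if p is prime and gcd(a,p)=1, then a^(p-1) ≡ 1 (mod p)
p = 17 is prime, gcd(13,17) = 1
Reduce exponent: 1019 mod 16 = 11
So 13^1019 ≡ 13^11 (mod 17)
13^11 mod 17 = 4

13^1019 ≡ 4 (mod 17)


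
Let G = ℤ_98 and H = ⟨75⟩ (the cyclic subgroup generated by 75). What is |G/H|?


|⟨75⟩| = n / gcd(75, 98) = 98 / 1 = 98
H is normal (ℤ_98 is abelian).
|G/H| = |G| / |H| = 98 / 98 = 1

|G/H| = 1


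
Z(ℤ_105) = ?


Z(G) = {g ∈ G | gx = xg for all x ∈ G}
ℤ_105 is abelian, so Z(G) = G

Z(ℤ_105) = ℤ_105


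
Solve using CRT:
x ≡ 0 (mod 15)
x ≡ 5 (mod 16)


m₁ = 15, m₂ = 16, gcd = 1, so CRT applies. M = m₁·m₂ = 240
Let M₁ = M/m₁ = 16, M₂ = M/m₂ = 15
Find y₁ ≡ M₁⁻¹ (mod m₁): 16⁻¹ ≡ 1 (mod 15)
Find y₂ ≡ M₂⁻¹ (mod m₂): 15⁻¹ ≡ 15 (mod 16)
x = a₁·M₁·y₁ + a₂·M₂·y₂ = 0·16·1 + 5·15·15 = 1125
Reduce mod 240: x ≡ 165
Check: 165 mod 15 = 0 ✓, 165 mod 16 = 5 ✓

x ≡ 165 (mod 240)


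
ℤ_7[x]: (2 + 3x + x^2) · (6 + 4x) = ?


Expand and collect like terms; reduce coefficients mod 7:
x^0: 2·6 = 12 ≡ 5 (mod 7)
x^1: 2·4 + 3·6 = 26 ≡ 5 (mod 7)
x^2: 3·4 + 1·6 = 18 ≡ 4 (mod 7)
x^3: 1·4 = 4 ≡ 4 (mod 7)
Result: 5 + 5x + 4x^2 + 4x^3

f · g = 5 + 5x + 4x^2 + 4x^3


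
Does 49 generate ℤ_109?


g generates ℤ_n iff gcd(g, n) = 1
gcd(49, 109) = 1
Since gcd = 1, 49 is a generator.

Yes, 49 generates ℤ_109


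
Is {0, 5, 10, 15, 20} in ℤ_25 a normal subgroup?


H = {0, 5, 10, 15, 20} in ℤ_25
ℤ_25 is abelian; every subgroup of an abelian group is normal

Yes, normal subgroup


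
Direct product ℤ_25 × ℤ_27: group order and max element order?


|ℤ_25 × ℤ_27| = 25 × 27 = 675
Max element order = lcm(25,27) = 675
Cyclic? Yes (gcd=1)

|ℤ_25×ℤ_27| = 675, max element order = 675


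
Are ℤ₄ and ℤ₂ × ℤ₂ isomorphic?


Comparing ℤ₄ and ℤ₂ × ℤ₂:
ℤ₄ has an element of order 4; ℤ₂×ℤ₂ has exponent 2

No, ℤ₄ ≇ ℤ₂ × ℤ₂


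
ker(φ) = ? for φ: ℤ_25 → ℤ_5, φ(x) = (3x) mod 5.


Kernel = preimage of identity
ker(φ) = {x ∈ ℤ_25 : 3x ≡ 0 (mod 5)}. Since 5 | 25, φ is well-defined. The kernel is the cyclic subgroup ⟨5⟩ of ℤ_25 (order 5), i.e. {0, 5, 10, 15, 20}

ker(φ) = {0, 5, 10, 15, 20}


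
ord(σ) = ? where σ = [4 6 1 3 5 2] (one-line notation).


Cycle decomposition: (1 4 3) (2 6)
Cycle lengths: 3, 2
Order = lcm(3, 2) = 6

ord(σ) = 6


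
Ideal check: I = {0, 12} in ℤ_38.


Check ideal conditions for I = {0, 12} in ℤ_38:
(1) I is an additive subgroup? No
(2) For r ∈ ℤ_38 and a ∈ I: r·a ∈ I? No  [counterexample: r=2, a=12, r·a mod 38 = 24 ∉ I]

No, I is not an ideal of ℤ_38


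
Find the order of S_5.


|S_n| = n! (number of permutations of n symbols)
|S_5| = 5! = 120

|S_5| = 120


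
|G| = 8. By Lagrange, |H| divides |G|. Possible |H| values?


Lagrange's theorem: |H| divides |G|
|G| = 8
Divisors of 8: 1, 2, 4, 8

Possible subgroup orders: {1, 2, 4, 8}


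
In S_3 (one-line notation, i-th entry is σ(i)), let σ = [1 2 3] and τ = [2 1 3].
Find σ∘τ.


σ∘τ: apply τ first, then σ
1 →τ 2 →σ 2
2 →τ 1 →σ 1
3 →τ 3 →σ 3

σ∘τ = [2 1 3]


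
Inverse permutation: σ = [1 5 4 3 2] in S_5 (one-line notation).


To find σ⁻¹, swap domain and range:
σ(1) = 1 → σ⁻¹(1) = 1
σ(2) = 5 → σ⁻¹(5) = 2
σ(3) = 4 → σ⁻¹(4) = 3
σ(4) = 3 → σ⁻¹(3) = 4
σ(5) = 2 → σ⁻¹(2) = 5

σ⁻¹ = [1 5 4 3 2]


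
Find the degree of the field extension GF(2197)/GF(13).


GF(2197) = GF(13^3), so the extension degree is 3

[GF(2197)/GF(13)] = 3


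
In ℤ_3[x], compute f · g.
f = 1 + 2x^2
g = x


Expand and collect like terms; reduce coefficients mod 3:
x^0: 1·0 = 0 ≡ 0 (mod 3)
x^1: 1·1 + 0·0 = 1 ≡ 1 (mod 3)
x^2: 0·1 + 2·0 = 0 ≡ 0 (mod 3)
x^3: 2·1 = 2 ≡ 2 (mod 3)
Result: x + 2x^3

f · g = x + 2x^3


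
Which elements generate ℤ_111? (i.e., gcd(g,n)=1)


g generates ℤ_n iff gcd(g,n) = 1
Prime factors of 111: 3, 37
Generators are g ∈ {1,...,110} not divisible by any of these primes.
Generators: {1, 2, 4, 5, 7, 8, 10, 11, 13, 14, 16, 17, 19, 20, 22, 23, 25, 26, 28, 29, 31, 32, 34, 35, 38, 40, 41, 43, 44, 46, 47, 49, 50, 52, 53, 55, 56, 58, 59, 61, 62, 64, 65, 67, 68, 70, 71, 73, 76, 77, 79, 80, 82, 83, 85, 86, 88, 89, 91, 92, 94, 95, 97, 98, 100, 101, 103, 104, 106, 107, 109, 110}
Number of generators = φ(111) = 72

Generators of ℤ_111 = {1, 2, 4, 5, 7, 8, 10, 11, 13, 14, 16, 17, 19, 20, 22, 23, 25, 26, 28, 29, 31, 32, 34, 35, 38, 40, 41, 43, 44, 46, 47, 49, 50, 52, 53, 55, 56, 58, 59, 61, 62, 64, 65, 67, 68, 70, 71, 73, 76, 77, 79, 80, 82, 83, 85, 86, 88, 89, 91, 92, 94, 95, 97, 98, 100, 101, 103, 104, 106, 107, 109, 110}


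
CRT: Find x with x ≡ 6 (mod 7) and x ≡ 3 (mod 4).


m₁ = 7, m₂ = 4, gcd = 1, so CRT applies. M = m₁·m₂ = 28
Let M₁ = M/m₁ = 4, M₂ = M/m₂ = 7
Find y₁ ≡ M₁⁻¹ (mod m₁): 4⁻¹ ≡ 2 (mod 7)
Find y₂ ≡ M₂⁻¹ (mod m₂): 7⁻¹ ≡ 3 (mod 4)
x = a₁·M₁·y₁ + a₂·M₂·y₂ = 6·4·2 + 3·7·3 = 111
Reduce mod 28: x ≡ 27
Check: 27 mod 7 = 6 ✓, 27 mod 4 = 3 ✓

x ≡ 27 (mod 28)


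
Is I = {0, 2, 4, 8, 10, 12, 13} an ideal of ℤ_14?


Check ideal conditions for I = {0, 2, 4, 8, 10, 12, 13} in ℤ_14:
(1) I is an additive subgroup? No
(2) For r ∈ ℤ_14 and a ∈ I: r·a ∈ I? No  [counterexample: r=2, a=10, r·a mod 14 = 6 ∉ I]

No, I is not an ideal of ℤ_14
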